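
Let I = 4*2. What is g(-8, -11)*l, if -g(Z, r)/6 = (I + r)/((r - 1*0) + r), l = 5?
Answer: -45/11 ≈ -4.0909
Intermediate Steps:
I = 8
g(Z, r) = -3*(8 + r)/r (g(Z, r) = -6*(8 + r)/((r - 1*0) + r) = -6*(8 + r)/((r + 0) + r) = -6*(8 + r)/(r + r) = -6*(8 + r)/(2*r) = -6*(8 + r)*1/(2*r) = -3*(8 + r)/r)
g(-8, -11)*l = (-3 - 24/(-11))*5 = (-3 - 24*(-1/11))*5 = (-3 + 24/11)*5 = -9/11*5 = -45/11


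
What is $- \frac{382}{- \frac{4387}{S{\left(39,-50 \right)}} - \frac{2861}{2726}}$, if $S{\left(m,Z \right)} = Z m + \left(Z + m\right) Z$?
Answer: $- \frac{728932400}{3976781} \approx -183.3$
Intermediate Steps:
$S{\left(m,Z \right)} = Z m + Z \left(Z + m\right)$
$- \frac{382}{- \frac{4387}{S{\left(39,-50 \right)}} - \frac{2861}{2726}} = - \frac{382}{- \frac{4387}{\left(-50\right) \left(-50 + 2 \cdot 39\right)} - \frac{2861}{2726}} = - \frac{382}{- \frac{4387}{\left(-50\right) \left(-50 + 78\right)} - \frac{2861}{2726}} = - \frac{382}{- \frac{4387}{\left(-50\right) 28} - \frac{2861}{2726}} = - \frac{382}{- \frac{4387}{-1400} - \frac{2861}{2726}} = - \frac{382}{\left(-4387\right) \left(- \frac{1}{1400}\right) - \frac{2861}{2726}} = - \frac{382}{\frac{4387}{1400} - \frac{2861}{2726}} = - \frac{382}{\frac{3976781}{1908200}} = \left(-382\right) \frac{1908200}{3976781} = - \frac{728932400}{3976781}$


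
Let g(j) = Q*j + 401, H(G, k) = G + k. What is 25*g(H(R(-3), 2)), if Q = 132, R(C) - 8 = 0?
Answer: 43025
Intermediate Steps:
R(C) = 8 (R(C) = 8 + 0 = 8)
g(j) = 401 + 132*j (g(j) = 132*j + 401 = 401 + 132*j)
25*g(H(R(-3), 2)) = 25*(401 + 132*(8 + 2)) = 25*(401 + 132*10) = 25*(401 + 1320) = 25*1721 = 43025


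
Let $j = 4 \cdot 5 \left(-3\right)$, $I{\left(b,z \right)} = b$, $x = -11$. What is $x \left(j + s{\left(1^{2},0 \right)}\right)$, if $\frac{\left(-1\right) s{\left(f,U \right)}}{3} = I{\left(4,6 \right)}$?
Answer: $792$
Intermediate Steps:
$j = -60$ ($j = 20 \left(-3\right) = -60$)
$s{\left(f,U \right)} = -12$ ($s{\left(f,U \right)} = \left(-3\right) 4 = -12$)
$x \left(j + s{\left(1^{2},0 \right)}\right) = - 11 \left(-60 - 12\right) = \left(-11\right) \left(-72\right) = 792$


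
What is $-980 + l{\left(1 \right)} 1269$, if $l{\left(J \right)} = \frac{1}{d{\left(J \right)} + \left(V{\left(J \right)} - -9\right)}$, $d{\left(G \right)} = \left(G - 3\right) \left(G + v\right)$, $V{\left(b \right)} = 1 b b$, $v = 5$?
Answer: $- \frac{3229}{2} \approx -1614.5$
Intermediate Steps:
$V{\left(b \right)} = b^{2}$ ($V{\left(b \right)} = b b = b^{2}$)
$d{\left(G \right)} = \left(-3 + G\right) \left(5 + G\right)$ ($d{\left(G \right)} = \left(G - 3\right) \left(G + 5\right) = \left(-3 + G\right) \left(5 + G\right)$)
$l{\left(J \right)} = \frac{1}{-6 + 2 J + 2 J^{2}}$ ($l{\left(J \right)} = \frac{1}{\left(-15 + J^{2} + 2 J\right) + \left(J^{2} - -9\right)} = \frac{1}{\left(-15 + J^{2} + 2 J\right) + \left(J^{2} + 9\right)} = \frac{1}{\left(-15 + J^{2} + 2 J\right) + \left(9 + J^{2}\right)} = \frac{1}{-6 + 2 J + 2 J^{2}}$)
$-980 + l{\left(1 \right)} 1269 = -980 + \frac{1}{2 \left(-3 + 1 + 1^{2}\right)} 1269 = -980 + \frac{1}{2 \left(-3 + 1 + 1\right)} 1269 = -980 + \frac{1}{2 \left(-1\right)} 1269 = -980 + \frac{1}{2} \left(-1\right) 1269 = -980 - \frac{1269}{2} = - \frac{3229}{2}$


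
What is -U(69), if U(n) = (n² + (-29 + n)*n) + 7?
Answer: -7528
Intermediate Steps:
U(n) = 7 + n² + n*(-29 + n) (U(n) = (n² + n*(-29 + n)) + 7 = 7 + n² + n*(-29 + n))
-U(69) = -(7 - 29*69 + 2*69²) = -(7 - 2001 + 2*4761) = -(7 - 2001 + 9522) = -1*7528 = -7528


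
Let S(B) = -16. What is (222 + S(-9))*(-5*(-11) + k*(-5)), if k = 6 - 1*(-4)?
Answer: 1030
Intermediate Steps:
k = 10 (k = 6 + 4 = 10)
(222 + S(-9))*(-5*(-11) + k*(-5)) = (222 - 16)*(-5*(-11) + 10*(-5)) = 206*(55 - 50) = 206*5 = 1030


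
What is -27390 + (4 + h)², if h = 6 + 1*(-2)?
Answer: -27326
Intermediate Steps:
h = 4 (h = 6 - 2 = 4)
-27390 + (4 + h)² = -27390 + (4 + 4)² = -27390 + 8² = -27390 + 64 = -27326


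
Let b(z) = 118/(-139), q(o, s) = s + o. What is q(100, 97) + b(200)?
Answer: 27265/139 ≈ 196.15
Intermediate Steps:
q(o, s) = o + s
b(z) = -118/139 (b(z) = 118*(-1/139) = -118/139)
q(100, 97) + b(200) = (100 + 97) - 118/139 = 197 - 118/139 = 27265/139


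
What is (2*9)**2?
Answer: 324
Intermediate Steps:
(2*9)**2 = 18**2 = 324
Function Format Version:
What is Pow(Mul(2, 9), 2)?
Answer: 324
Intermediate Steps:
Pow(Mul(2, 9), 2) = Pow(18, 2) = 324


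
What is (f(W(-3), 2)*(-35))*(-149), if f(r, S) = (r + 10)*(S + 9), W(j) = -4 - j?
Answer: 516285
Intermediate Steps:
f(r, S) = (9 + S)*(10 + r) (f(r, S) = (10 + r)*(9 + S) = (9 + S)*(10 + r))
(f(W(-3), 2)*(-35))*(-149) = ((90 + 9*(-4 - 1*(-3)) + 10*2 + 2*(-4 - 1*(-3)))*(-35))*(-149) = ((90 + 9*(-4 + 3) + 20 + 2*(-4 + 3))*(-35))*(-149) = ((90 + 9*(-1) + 20 + 2*(-1))*(-35))*(-149) = ((90 - 9 + 20 - 2)*(-35))*(-149) = (99*(-35))*(-149) = -3465*(-149) = 516285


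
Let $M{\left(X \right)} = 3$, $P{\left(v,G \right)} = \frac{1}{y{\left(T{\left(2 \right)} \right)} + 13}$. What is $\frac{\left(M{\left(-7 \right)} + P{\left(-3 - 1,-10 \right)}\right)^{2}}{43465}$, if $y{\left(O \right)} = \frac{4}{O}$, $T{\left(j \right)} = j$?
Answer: $\frac{2116}{9779625} \approx 0.00021637$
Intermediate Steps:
$P{\left(v,G \right)} = \frac{1}{15}$ ($P{\left(v,G \right)} = \frac{1}{\frac{4}{2} + 13} = \frac{1}{4 \cdot \frac{1}{2} + 13} = \frac{1}{2 + 13} = \frac{1}{15}$)
$\frac{\left(M{\left(-7 \right)} + P{\left(-3 - 1,-10 \right)}\right)^{2}}{43465} = \frac{\left(3 + \frac{1}{15}\right)^{2}}{43465} = \left(\frac{46}{15}\right)^{2} \cdot \frac{1}{43465} = \frac{2116}{225} \cdot \frac{1}{43465} = \frac{2116}{9779625}$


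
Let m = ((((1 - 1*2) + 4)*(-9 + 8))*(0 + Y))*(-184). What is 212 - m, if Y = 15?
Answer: -8068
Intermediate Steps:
m = 8280 (m = ((((1 - 1*2) + 4)*(-9 + 8))*(0 + 15))*(-184) = ((((1 - 2) + 4)*(-1))*15)*(-184) = (((-1 + 4)*(-1))*15)*(-184) = ((3*(-1))*15)*(-184) = -3*15*(-184) = -45*(-184) = 8280)
212 - m = 212 - 1*8280 = 212 - 8280 = -8068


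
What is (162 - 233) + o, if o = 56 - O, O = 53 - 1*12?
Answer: -56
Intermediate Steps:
O = 41 (O = 53 - 12 = 41)
o = 15 (o = 56 - 1*41 = 56 - 41 = 15)
(162 - 233) + o = (162 - 233) + 15 = -71 + 15 = -56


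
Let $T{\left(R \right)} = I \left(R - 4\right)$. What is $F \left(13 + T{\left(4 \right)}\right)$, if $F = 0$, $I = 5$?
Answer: $0$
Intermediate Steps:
$T{\left(R \right)} = -20 + 5 R$ ($T{\left(R \right)} = 5 \left(R - 4\right) = 5 \left(-4 + R\right) = -20 + 5 R$)
$F \left(13 + T{\left(4 \right)}\right) = 0 \left(13 + \left(-20 + 5 \cdot 4\right)\right) = 0 \left(13 + \left(-20 + 20\right)\right) = 0 \left(13 + 0\right) = 0 \cdot 13 = 0$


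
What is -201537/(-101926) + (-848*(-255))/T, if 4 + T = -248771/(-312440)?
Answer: -208670463181379/3091721358 ≈ -67493.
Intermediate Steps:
T = -1000989/312440 (T = -4 - 248771/(-312440) = -4 - 248771*(-1/312440) = -4 + 248771/312440 = -1000989/312440 ≈ -3.2038)
-201537/(-101926) + (-848*(-255))/T = -201537/(-101926) + (-848*(-255))/(-1000989/312440) = -201537*(-1/101926) + 216240*(-312440/1000989) = 201537/101926 - 22520675200/333663 = -208670463181379/3091721358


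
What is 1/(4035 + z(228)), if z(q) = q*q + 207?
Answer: 1/56226 ≈ 1.7785e-5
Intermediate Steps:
z(q) = 207 + q**2 (z(q) = q**2 + 207 = 207 + q**2)
1/(4035 + z(228)) = 1/(4035 + (207 + 228**2)) = 1/(4035 + (207 + 51984)) = 1/(4035 + 52191) = 1/56226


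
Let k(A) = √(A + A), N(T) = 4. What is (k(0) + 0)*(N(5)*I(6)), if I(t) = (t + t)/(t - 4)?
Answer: 0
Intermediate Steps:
k(A) = √2*√A (k(A) = √(2*A) = √2*√A)
I(t) = 2*t/(-4 + t) (I(t) = (2*t)/(-4 + t) = 2*t/(-4 + t))
(k(0) + 0)*(N(5)*I(6)) = (√2*√0 + 0)*(4*(2*6/(-4 + 6))) = (√2*0 + 0)*(4*(2*6/2)) = (0 + 0)*(4*(2*6*(½))) = 0*(4*6) = 0*24 = 0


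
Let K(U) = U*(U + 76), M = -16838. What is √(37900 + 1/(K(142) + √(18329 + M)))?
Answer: √(1173232401 + 37900*√1491)/√(30956 + √1491) ≈ 194.68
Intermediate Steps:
K(U) = U*(76 + U)
√(37900 + 1/(K(142) + √(18329 + M))) = √(37900 + 1/(142*(76 + 142) + √(18329 - 16838))) = √(37900 + 1/(142*218 + √1491)) = √(37900 + 1/(30956 + √1491))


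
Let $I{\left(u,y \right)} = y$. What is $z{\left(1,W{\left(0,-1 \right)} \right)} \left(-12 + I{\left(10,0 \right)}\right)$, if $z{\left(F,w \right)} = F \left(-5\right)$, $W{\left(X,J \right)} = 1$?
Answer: $60$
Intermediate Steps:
$z{\left(F,w \right)} = - 5 F$
$z{\left(1,W{\left(0,-1 \right)} \right)} \left(-12 + I{\left(10,0 \right)}\right) = \left(-5\right) 1 \left(-12 + 0\right) = \left(-5\right) \left(-12\right) = 60$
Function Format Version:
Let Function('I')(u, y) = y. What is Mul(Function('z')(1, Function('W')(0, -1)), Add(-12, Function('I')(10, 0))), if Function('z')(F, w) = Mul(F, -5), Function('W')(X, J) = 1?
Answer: 60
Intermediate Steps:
Function('z')(F, w) = Mul(-5, F)
Mul(Function('z')(1, Function('W')(0, -1)), Add(-12, Function('I')(10, 0))) = Mul(Mul(-5, 1), Add(-12, 0)) = Mul(-5, -12) = 60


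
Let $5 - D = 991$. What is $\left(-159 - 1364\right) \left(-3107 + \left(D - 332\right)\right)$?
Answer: $6739275$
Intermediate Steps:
$D = -986$ ($D = 5 - 991 = -986$)
$\left(-159 - 1364\right) \left(-3107 + \left(D - 332\right)\right) = \left(-159 - 1364\right) \left(-3107 - 1318\right) = - 1523 \left(-3107 - 1318\right) = \left(-1523\right) \left(-4425\right) = 6739275$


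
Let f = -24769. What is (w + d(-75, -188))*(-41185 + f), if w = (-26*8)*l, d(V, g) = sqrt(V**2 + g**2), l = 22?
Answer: 301805504 - 65954*sqrt(40969) ≈ 2.8846e+8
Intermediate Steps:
w = -4576 (w = -26*8*22 = -208*22 = -4576)
(w + d(-75, -188))*(-41185 + f) = (-4576 + sqrt((-75)**2 + (-188)**2))*(-41185 - 24769) = (-4576 + sqrt(5625 + 35344))*(-65954) = (-4576 + sqrt(40969))*(-65954) = 301805504 - 65954*sqrt(40969)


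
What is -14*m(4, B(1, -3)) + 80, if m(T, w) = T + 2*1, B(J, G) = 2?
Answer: -4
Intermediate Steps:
m(T, w) = 2 + T (m(T, w) = T + 2 = 2 + T)
-14*m(4, B(1, -3)) + 80 = -14*(2 + 4) + 80 = -14*6 + 80 = -84 + 80 = -4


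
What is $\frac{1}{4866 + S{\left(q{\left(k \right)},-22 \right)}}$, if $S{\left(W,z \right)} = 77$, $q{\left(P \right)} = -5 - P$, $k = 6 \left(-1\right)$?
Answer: $\frac{1}{4943} \approx 0.00020231$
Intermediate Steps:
$k = -6$
$\frac{1}{4866 + S{\left(q{\left(k \right)},-22 \right)}} = \frac{1}{4866 + 77} = \frac{1}{4943}$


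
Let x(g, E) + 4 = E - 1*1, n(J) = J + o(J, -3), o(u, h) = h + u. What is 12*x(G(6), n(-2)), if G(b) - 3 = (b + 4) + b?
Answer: -144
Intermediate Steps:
n(J) = -3 + 2*J (n(J) = J + (-3 + J) = -3 + 2*J)
G(b) = 7 + 2*b (G(b) = 3 + ((b + 4) + b) = 3 + ((4 + b) + b) = 3 + (4 + 2*b) = 7 + 2*b)
x(g, E) = -5 + E (x(g, E) = -4 + (E - 1*1) = -4 + (E - 1) = -4 + (-1 + E) = -5 + E)
12*x(G(6), n(-2)) = 12*(-5 + (-3 + 2*(-2))) = 12*(-5 + (-3 - 4)) = 12*(-5 - 7) = 12*(-12) = -144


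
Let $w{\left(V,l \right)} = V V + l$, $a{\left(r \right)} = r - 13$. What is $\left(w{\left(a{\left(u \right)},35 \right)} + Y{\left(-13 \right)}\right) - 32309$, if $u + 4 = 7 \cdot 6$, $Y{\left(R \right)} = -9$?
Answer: $-31658$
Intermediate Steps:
$u = 38$ ($u = -4 + 7 \cdot 6 = -4 + 42 = 38$)
$a{\left(r \right)} = -13 + r$
$w{\left(V,l \right)} = l + V^{2}$ ($w{\left(V,l \right)} = V^{2} + l = l + V^{2}$)
$\left(w{\left(a{\left(u \right)},35 \right)} + Y{\left(-13 \right)}\right) - 32309 = \left(\left(35 + \left(-13 + 38\right)^{2}\right) - 9\right) - 32309 = \left(\left(35 + 25^{2}\right) - 9\right) - 32309 = \left(\left(35 + 625\right) - 9\right) - 32309 = \left(660 - 9\right) - 32309 = 651 - 32309 = -31658$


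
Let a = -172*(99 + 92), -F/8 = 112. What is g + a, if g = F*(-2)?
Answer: -31060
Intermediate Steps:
F = -896 (F = -8*112 = -896)
a = -32852 (a = -172*191 = -32852)
g = 1792 (g = -896*(-2) = 1792)
g + a = 1792 - 32852 = -31060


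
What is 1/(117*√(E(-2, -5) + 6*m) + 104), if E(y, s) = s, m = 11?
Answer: -8/63401 + 9*√61/63401 ≈ 0.00098251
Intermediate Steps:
1/(117*√(E(-2, -5) + 6*m) + 104) = 1/(117*√(-5 + 6*11) + 104) = 1/(117*√(-5 + 66) + 104) = 1/(117*√61 + 104) = 1/(104 + 117*√61)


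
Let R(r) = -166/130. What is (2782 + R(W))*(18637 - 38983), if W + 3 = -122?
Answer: -3677478462/65 ≈ -5.6577e+7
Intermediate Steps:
W = -125 (W = -3 - 122 = -125)
R(r) = -83/65 (R(r) = -166*1/130 = -83/65)
(2782 + R(W))*(18637 - 38983) = (2782 - 83/65)*(18637 - 38983) = (180747/65)*(-20346) = -3677478462/65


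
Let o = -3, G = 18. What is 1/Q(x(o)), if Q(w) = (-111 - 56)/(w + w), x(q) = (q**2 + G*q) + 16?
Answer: 58/167 ≈ 0.34731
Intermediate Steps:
x(q) = 16 + q**2 + 18*q (x(q) = (q**2 + 18*q) + 16 = 16 + q**2 + 18*q)
Q(w) = -167/(2*w) (Q(w) = -167*1/(2*w) = -167/(2*w))
1/Q(x(o)) = 1/(-167/(2*(16 + (-3)**2 + 18*(-3)))) = 1/(-167/(2*(16 + 9 - 54))) = 1/(-167/2/(-29)) = 1/(-167/2*(-1/29)) = 1/(167/58) = 58/167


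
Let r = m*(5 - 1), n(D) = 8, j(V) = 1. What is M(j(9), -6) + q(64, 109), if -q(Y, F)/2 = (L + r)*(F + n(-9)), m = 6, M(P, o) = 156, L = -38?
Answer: 3432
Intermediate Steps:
r = 24 (r = 6*(5 - 1) = 6*4 = 24)
q(Y, F) = 224 + 28*F (q(Y, F) = -2*(-38 + 24)*(F + 8) = -(-28)*(8 + F) = -2*(-112 - 14*F) = 224 + 28*F)
M(j(9), -6) + q(64, 109) = 156 + (224 + 28*109) = 156 + (224 + 3052) = 156 + 3276 = 3432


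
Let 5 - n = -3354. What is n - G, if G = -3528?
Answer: 6887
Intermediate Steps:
n = 3359 (n = 5 - 1*(-3354) = 5 + 3354 = 3359)
n - G = 3359 - 1*(-3528) = 3359 + 3528 = 6887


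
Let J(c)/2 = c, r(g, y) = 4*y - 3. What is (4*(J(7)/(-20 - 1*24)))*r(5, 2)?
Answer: -70/11 ≈ -6.3636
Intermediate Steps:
r(g, y) = -3 + 4*y
J(c) = 2*c
(4*(J(7)/(-20 - 1*24)))*r(5, 2) = (4*((2*7)/(-20 - 1*24)))*(-3 + 4*2) = (4*(14/(-20 - 24)))*(-3 + 8) = (4*(14/(-44)))*5 = (4*(14*(-1/44)))*5 = (4*(-7/22))*5 = -14/11*5 = -70/11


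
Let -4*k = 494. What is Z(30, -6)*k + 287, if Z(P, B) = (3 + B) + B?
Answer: 2797/2 ≈ 1398.5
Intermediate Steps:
Z(P, B) = 3 + 2*B
k = -247/2 (k = -1/4*494 = -247/2 ≈ -123.50)
Z(30, -6)*k + 287 = (3 + 2*(-6))*(-247/2) + 287 = (3 - 12)*(-247/2) + 287 = -9*(-247/2) + 287 = 2223/2 + 287 = 2797/2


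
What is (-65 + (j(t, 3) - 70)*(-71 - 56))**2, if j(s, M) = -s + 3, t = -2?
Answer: 67076100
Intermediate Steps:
j(s, M) = 3 - s
(-65 + (j(t, 3) - 70)*(-71 - 56))**2 = (-65 + ((3 - 1*(-2)) - 70)*(-71 - 56))**2 = (-65 + ((3 + 2) - 70)*(-127))**2 = (-65 + (5 - 70)*(-127))**2 = (-65 - 65*(-127))**2 = (-65 + 8255)**2 = 8190**2 = 67076100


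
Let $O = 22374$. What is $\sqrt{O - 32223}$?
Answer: $7 i \sqrt{201} \approx 99.242 i$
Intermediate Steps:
$\sqrt{O - 32223} = \sqrt{22374 - 32223} = \sqrt{-9849} = 7 i \sqrt{201}$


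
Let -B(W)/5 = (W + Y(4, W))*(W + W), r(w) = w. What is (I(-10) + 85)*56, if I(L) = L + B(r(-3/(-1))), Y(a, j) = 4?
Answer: -7560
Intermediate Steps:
B(W) = -10*W*(4 + W) (B(W) = -5*(W + 4)*(W + W) = -5*(4 + W)*2*W = -10*W*(4 + W))
I(L) = -210 + L (I(L) = L - 10*(-3/(-1))*(4 - 3/(-1)) = L - 10*(-3*(-1))*(4 - 3*(-1)) = L - 10*3*(4 + 3) = L - 10*3*7 = L - 210 = -210 + L)
(I(-10) + 85)*56 = ((-210 - 10) + 85)*56 = (-220 + 85)*56 = -135*56 = -7560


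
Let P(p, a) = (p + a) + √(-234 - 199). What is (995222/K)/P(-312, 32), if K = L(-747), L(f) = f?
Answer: 278662160/58888251 + 995222*I*√433/58888251 ≈ 4.732 + 0.35167*I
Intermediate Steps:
K = -747
P(p, a) = a + p + I*√433 (P(p, a) = (a + p) + √(-433) = (a + p) + I*√433 = a + p + I*√433)
(995222/K)/P(-312, 32) = (995222/(-747))/(32 - 312 + I*√433) = (995222*(-1/747))/(-280 + I*√433) = -995222/(747*(-280 + I*√433))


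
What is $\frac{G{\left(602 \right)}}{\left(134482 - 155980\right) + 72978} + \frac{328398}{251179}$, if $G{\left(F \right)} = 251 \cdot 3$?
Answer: $\frac{5698355609}{4310231640} \approx 1.3221$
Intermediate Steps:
$G{\left(F \right)} = 753$
$\frac{G{\left(602 \right)}}{\left(134482 - 155980\right) + 72978} + \frac{328398}{251179} = \frac{753}{\left(134482 - 155980\right) + 72978} + \frac{328398}{251179} = \frac{753}{-21498 + 72978} + 328398 \cdot \frac{1}{251179} = \frac{753}{51480} + \frac{328398}{251179} = 753 \cdot \frac{1}{51480} + \frac{328398}{251179} = \frac{251}{17160} + \frac{328398}{251179} = \frac{5698355609}{4310231640}$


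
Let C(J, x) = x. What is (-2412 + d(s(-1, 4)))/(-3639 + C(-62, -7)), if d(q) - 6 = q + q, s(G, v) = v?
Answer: 1199/1823 ≈ 0.65771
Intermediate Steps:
d(q) = 6 + 2*q (d(q) = 6 + (q + q) = 6 + 2*q)
(-2412 + d(s(-1, 4)))/(-3639 + C(-62, -7)) = (-2412 + (6 + 2*4))/(-3639 - 7) = (-2412 + (6 + 8))/(-3646) = (-2412 + 14)*(-1/3646) = -2398*(-1/3646) = 1199/1823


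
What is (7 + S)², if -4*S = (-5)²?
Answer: 9/16 ≈ 0.56250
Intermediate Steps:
S = -25/4 (S = -¼*(-5)² = -¼*25 = -25/4 ≈ -6.2500)
(7 + S)² = (7 - 25/4)² = (¾)² = 9/16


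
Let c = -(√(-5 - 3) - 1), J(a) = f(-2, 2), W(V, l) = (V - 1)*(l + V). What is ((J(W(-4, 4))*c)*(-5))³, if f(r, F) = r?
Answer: -23000 + 10000*I*√2 ≈ -23000.0 + 14142.0*I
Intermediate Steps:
W(V, l) = (-1 + V)*(V + l)
J(a) = -2
c = 1 - 2*I*√2 (c = -(√(-8) - 1) = -(2*I*√2 - 1) = -(-1 + 2*I*√2) = 1 - 2*I*√2 ≈ 1.0 - 2.8284*I)
((J(W(-4, 4))*c)*(-5))³ = (-2*(1 - 2*I*√2)*(-5))³ = ((-2 + 4*I*√2)*(-5))³ = (10 - 20*I*√2)³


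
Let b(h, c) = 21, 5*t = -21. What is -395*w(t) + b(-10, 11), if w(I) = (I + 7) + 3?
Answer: -2270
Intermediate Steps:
t = -21/5 (t = (1/5)*(-21) = -21/5 ≈ -4.2000)
w(I) = 10 + I (w(I) = (7 + I) + 3 = 10 + I)
-395*w(t) + b(-10, 11) = -395*(10 - 21/5) + 21 = -395*29/5 + 21 = -2291 + 21 = -2270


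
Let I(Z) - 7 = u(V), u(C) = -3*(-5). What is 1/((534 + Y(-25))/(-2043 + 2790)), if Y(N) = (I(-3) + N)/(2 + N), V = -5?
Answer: 1909/1365 ≈ 1.3985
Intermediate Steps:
u(C) = 15
I(Z) = 22 (I(Z) = 7 + 15 = 22)
Y(N) = (22 + N)/(2 + N)
1/((534 + Y(-25))/(-2043 + 2790)) = 1/((534 + (22 - 25)/(2 - 25))/(-2043 + 2790)) = 1/((534 - 3/(-23))/747) = 1/((534 - 1/23*(-3))*(1/747)) = 1/((534 + 3/23)*(1/747)) = 1/((12285/23)*(1/747)) = 1/(1365/1909) = 1909/1365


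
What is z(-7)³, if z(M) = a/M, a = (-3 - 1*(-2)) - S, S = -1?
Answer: 0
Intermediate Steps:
a = 0 (a = (-3 - 1*(-2)) - 1*(-1) = (-3 + 2) + 1 = -1 + 1 = 0)
z(M) = 0 (z(M) = 0/M = 0)
z(-7)³ = 0³ = 0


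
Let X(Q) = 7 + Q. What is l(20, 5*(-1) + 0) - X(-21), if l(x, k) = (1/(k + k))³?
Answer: 13999/1000 ≈ 13.999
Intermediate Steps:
l(x, k) = 1/(8*k³) (l(x, k) = (1/(2*k))³ = 1/(8*k³))
l(20, 5*(-1) + 0) - X(-21) = 1/(8*(5*(-1) + 0)³) - (7 - 21) = 1/(8*(-5 + 0)³) - 1*(-14) = (⅛)/(-5)³ + 14 = (⅛)*(-1/125) + 14 = -1/1000 + 14 = 13999/1000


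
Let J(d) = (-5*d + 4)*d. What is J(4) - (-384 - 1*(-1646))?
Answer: -1326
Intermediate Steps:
J(d) = d*(4 - 5*d) (J(d) = (4 - 5*d)*d = d*(4 - 5*d))
J(4) - (-384 - 1*(-1646)) = 4*(4 - 5*4) - (-384 - 1*(-1646)) = 4*(4 - 20) - (-384 + 1646) = 4*(-16) - 1*1262 = -64 - 1262 = -1326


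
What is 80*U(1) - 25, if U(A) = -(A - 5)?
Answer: 295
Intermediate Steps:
U(A) = 5 - A (U(A) = -(-5 + A) = 5 - A)
80*U(1) - 25 = 80*(5 - 1*1) - 25 = 80*(5 - 1) - 25 = 80*4 - 25 = 320 - 25 = 295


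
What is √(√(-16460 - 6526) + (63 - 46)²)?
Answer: √(289 + 3*I*√2554) ≈ 17.541 + 4.3217*I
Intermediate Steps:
√(√(-16460 - 6526) + (63 - 46)²) = √(√(-22986) + 17²) = √(3*I*√2554 + 289) = √(289 + 3*I*√2554)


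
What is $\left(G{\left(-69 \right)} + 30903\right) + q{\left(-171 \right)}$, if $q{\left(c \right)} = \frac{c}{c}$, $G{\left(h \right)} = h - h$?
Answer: $30904$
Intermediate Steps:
$G{\left(h \right)} = 0$
$q{\left(c \right)} = 1$
$\left(G{\left(-69 \right)} + 30903\right) + q{\left(-171 \right)} = \left(0 + 30903\right) + 1 = 30903 + 1 = 30904$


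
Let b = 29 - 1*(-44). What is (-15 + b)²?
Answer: 3364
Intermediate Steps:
b = 73 (b = 29 + 44 = 73)
(-15 + b)² = (-15 + 73)² = 58² = 3364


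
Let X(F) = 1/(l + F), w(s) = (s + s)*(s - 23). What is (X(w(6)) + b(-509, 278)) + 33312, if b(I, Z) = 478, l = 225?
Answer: 709591/21 ≈ 33790.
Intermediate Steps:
w(s) = 2*s*(-23 + s) (w(s) = (2*s)*(-23 + s) = 2*s*(-23 + s))
X(F) = 1/(225 + F)
(X(w(6)) + b(-509, 278)) + 33312 = (1/(225 + 2*6*(-23 + 6)) + 478) + 33312 = (1/(225 + 2*6*(-17)) + 478) + 33312 = (1/(225 - 204) + 478) + 33312 = (1/21 + 478) + 33312 = 10039/21 + 33312 = 709591/21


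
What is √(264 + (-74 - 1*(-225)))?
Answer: √415 ≈ 20.372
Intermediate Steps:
√(264 + (-74 - 1*(-225))) = √(264 + (-74 + 225)) = √(264 + 151) = √415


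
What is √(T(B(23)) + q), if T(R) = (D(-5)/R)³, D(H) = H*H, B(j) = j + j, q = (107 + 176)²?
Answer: √358595692334/2116 ≈ 283.00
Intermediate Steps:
q = 80089 (q = 283² = 80089)
B(j) = 2*j
D(H) = H²
T(R) = 15625/R³ (T(R) = ((-5)²/R)³ = (25/R)³ = 15625/R³)
√(T(B(23)) + q) = √(15625/(2*23)³ + 80089) = √(15625/46³ + 80089) = √(15625*(1/97336) + 80089) = √(15625/97336 + 80089) = √(7795558529/97336) = √358595692334/2116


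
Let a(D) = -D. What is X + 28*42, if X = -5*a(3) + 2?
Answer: 1193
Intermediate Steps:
X = 17 (X = -(-5)*3 + 2 = -5*(-3) + 2 = 15 + 2 = 17)
X + 28*42 = 17 + 28*42 = 17 + 1176 = 1193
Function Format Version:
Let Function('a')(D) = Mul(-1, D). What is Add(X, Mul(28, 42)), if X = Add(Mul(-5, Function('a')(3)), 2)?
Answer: 1193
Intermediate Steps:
X = 17 (X = Add(Mul(-5, Mul(-1, 3)), 2) = Add(Mul(-5, -3), 2) = Add(15, 2) = 17)
Add(X, Mul(28, 42)) = Add(17, Mul(28, 42)) = Add(17, 1176) = 1193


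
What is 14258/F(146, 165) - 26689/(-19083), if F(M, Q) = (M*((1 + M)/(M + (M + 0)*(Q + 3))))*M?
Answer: 7759205714/68259891 ≈ 113.67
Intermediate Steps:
F(M, Q) = M²*(1 + M)/(M + M*(3 + Q)) (F(M, Q) = (M*((1 + M)/(M + M*(3 + Q))))*M = (M*(1 + M)/(M + M*(3 + Q)))*M = M²*(1 + M)/(M + M*(3 + Q)))
14258/F(146, 165) - 26689/(-19083) = 14258/((146*(1 + 146)/(4 + 165))) - 26689/(-19083) = 14258/((146*147/169)) - 26689*(-1/19083) = 14258/((146*(1/169)*147)) + 26689/19083 = 14258/(21462/169) + 26689/19083 = 14258*(169/21462) + 26689/19083 = 1204801/10731 + 26689/19083 = 7759205714/68259891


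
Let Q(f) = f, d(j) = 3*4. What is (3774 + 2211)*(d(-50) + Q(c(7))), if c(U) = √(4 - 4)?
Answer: 71820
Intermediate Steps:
c(U) = 0 (c(U) = √0 = 0)
d(j) = 12
(3774 + 2211)*(d(-50) + Q(c(7))) = (3774 + 2211)*(12 + 0) = 5985*12 = 71820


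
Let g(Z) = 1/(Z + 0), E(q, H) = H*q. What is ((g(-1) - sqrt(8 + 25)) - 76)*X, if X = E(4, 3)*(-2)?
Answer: 1848 + 24*sqrt(33) ≈ 1985.9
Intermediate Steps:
g(Z) = 1/Z
X = -24 (X = (3*4)*(-2) = 12*(-2) = -24)
((g(-1) - sqrt(8 + 25)) - 76)*X = ((1/(-1) - sqrt(8 + 25)) - 76)*(-24) = ((-1 - sqrt(33)) - 76)*(-24) = (-77 - sqrt(33))*(-24) = 1848 + 24*sqrt(33)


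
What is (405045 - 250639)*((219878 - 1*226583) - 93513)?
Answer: -15474260508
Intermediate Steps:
(405045 - 250639)*((219878 - 1*226583) - 93513) = 154406*((219878 - 226583) - 93513) = 154406*(-6705 - 93513) = 154406*(-100218) = -15474260508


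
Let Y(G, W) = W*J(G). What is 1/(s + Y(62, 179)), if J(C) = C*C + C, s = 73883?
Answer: 1/773057 ≈ 1.2936e-6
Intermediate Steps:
J(C) = C + C² (J(C) = C² + C = C + C²)
Y(G, W) = G*W*(1 + G) (Y(G, W) = W*(G*(1 + G)) = G*W*(1 + G))
1/(s + Y(62, 179)) = 1/(73883 + 62*179*(1 + 62)) = 1/(73883 + 62*179*63) = 1/(73883 + 699174) = 1/773057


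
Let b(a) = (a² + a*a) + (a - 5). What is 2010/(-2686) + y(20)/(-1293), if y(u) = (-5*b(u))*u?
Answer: 108155035/1736499 ≈ 62.283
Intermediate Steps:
b(a) = -5 + a + 2*a² (b(a) = (a² + a²) + (-5 + a) = 2*a² + (-5 + a) = -5 + a + 2*a²)
y(u) = u*(25 - 10*u² - 5*u) (y(u) = (-5*(-5 + u + 2*u²))*u = (25 - 10*u² - 5*u)*u = u*(25 - 10*u² - 5*u))
2010/(-2686) + y(20)/(-1293) = 2010/(-2686) + (5*20*(5 - 1*20 - 2*20²))/(-1293) = 2010*(-1/2686) + (5*20*(5 - 20 - 2*400))*(-1/1293) = -1005/1343 + (5*20*(5 - 20 - 800))*(-1/1293) = -1005/1343 + (5*20*(-815))*(-1/1293) = -1005/1343 - 81500*(-1/1293) = -1005/1343 + 81500/1293 = 108155035/1736499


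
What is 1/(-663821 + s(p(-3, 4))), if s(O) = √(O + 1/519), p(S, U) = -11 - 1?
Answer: -344523099/228701668107506 - I*√3231813/228701668107506 ≈ -1.5064e-6 - 7.8606e-12*I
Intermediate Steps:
p(S, U) = -12
s(O) = √(1/519 + O) (s(O) = √(O + 1/519) = √(1/519 + O))
1/(-663821 + s(p(-3, 4))) = 1/(-663821 + √(519 + 269361*(-12))/519) = 1/(-663821 + √(519 - 3232332)/519) = 1/(-663821 + √(-3231813)/519) = 1/(-663821 + (I*√3231813)/519) = 1/(-663821 + I*√3231813/519)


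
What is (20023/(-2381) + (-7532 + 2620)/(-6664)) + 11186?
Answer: 22170793153/1983373 ≈ 11178.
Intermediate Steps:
(20023/(-2381) + (-7532 + 2620)/(-6664)) + 11186 = (20023*(-1/2381) - 4912*(-1/6664)) + 11186 = (-20023/2381 + 614/833) + 11186 = -15217225/1983373 + 11186 = 22170793153/1983373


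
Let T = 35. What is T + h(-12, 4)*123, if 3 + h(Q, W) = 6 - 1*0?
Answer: 404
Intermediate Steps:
h(Q, W) = 3 (h(Q, W) = -3 + (6 - 1*0) = -3 + (6 + 0) = -3 + 6 = 3)
T + h(-12, 4)*123 = 35 + 3*123 = 35 + 369 = 404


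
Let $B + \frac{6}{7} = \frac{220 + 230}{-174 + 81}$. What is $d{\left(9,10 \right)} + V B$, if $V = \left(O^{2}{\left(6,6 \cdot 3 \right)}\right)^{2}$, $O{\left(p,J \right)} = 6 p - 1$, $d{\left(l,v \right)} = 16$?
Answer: $- \frac{264967004}{31} \approx -8.5473 \cdot 10^{6}$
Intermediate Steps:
$O{\left(p,J \right)} = -1 + 6 p$
$B = - \frac{1236}{217}$ ($B = - \frac{6}{7} + \frac{220 + 230}{-174 + 81} = - \frac{6}{7} + \frac{450}{-93} = - \frac{6}{7} + 450 \left(- \frac{1}{93}\right) = - \frac{6}{7} - \frac{150}{31} = - \frac{1236}{217} \approx -5.6959$)
$V = 1500625$ ($V = \left(\left(-1 + 6 \cdot 6\right)^{2}\right)^{2} = \left(\left(-1 + 36\right)^{2}\right)^{2} = \left(35^{2}\right)^{2} = 1225^{2} = 1500625$)
$d{\left(9,10 \right)} + V B = 16 + 1500625 \left(- \frac{1236}{217}\right) = 16 - \frac{264967500}{31} = - \frac{264967004}{31}$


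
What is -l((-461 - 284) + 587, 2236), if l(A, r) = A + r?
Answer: -2078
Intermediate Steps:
-l((-461 - 284) + 587, 2236) = -(((-461 - 284) + 587) + 2236) = -((-745 + 587) + 2236) = -(-158 + 2236) = -1*2078 = -2078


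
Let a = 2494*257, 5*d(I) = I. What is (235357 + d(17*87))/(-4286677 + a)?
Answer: -1178264/18228595 ≈ -0.064638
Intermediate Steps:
d(I) = I/5
a = 640958
(235357 + d(17*87))/(-4286677 + a) = (235357 + (17*87)/5)/(-4286677 + 640958) = (235357 + (1/5)*1479)/(-3645719) = (235357 + 1479/5)*(-1/3645719) = (1178264/5)*(-1/3645719) = -1178264/18228595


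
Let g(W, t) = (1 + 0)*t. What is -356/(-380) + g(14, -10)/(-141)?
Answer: 13499/13395 ≈ 1.0078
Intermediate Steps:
g(W, t) = t (g(W, t) = 1*t = t)
-356/(-380) + g(14, -10)/(-141) = -356/(-380) - 10/(-141) = -356*(-1/380) - 10*(-1/141) = 89/95 + 10/141 = 13499/13395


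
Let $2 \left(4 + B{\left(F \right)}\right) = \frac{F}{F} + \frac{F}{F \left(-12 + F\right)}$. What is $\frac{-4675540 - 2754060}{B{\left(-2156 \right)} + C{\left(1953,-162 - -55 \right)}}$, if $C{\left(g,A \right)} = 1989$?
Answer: $- \frac{32214745600}{8609127} \approx -3741.9$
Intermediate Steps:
$B{\left(F \right)} = - \frac{7}{2} + \frac{1}{2 \left(-12 + F\right)}$ ($B{\left(F \right)} = -4 + \frac{\frac{F}{F} + \frac{F}{F \left(-12 + F\right)}}{2} = -4 + \frac{1 + F \frac{1}{F \left(-12 + F\right)}}{2} = -4 + \frac{1 + \frac{1}{-12 + F}}{2} = -4 + \left(\frac{1}{2} + \frac{1}{2 \left(-12 + F\right)}\right) = - \frac{7}{2} + \frac{1}{2 \left(-12 + F\right)}$)
$\frac{-4675540 - 2754060}{B{\left(-2156 \right)} + C{\left(1953,-162 - -55 \right)}} = \frac{-4675540 - 2754060}{\frac{85 - -15092}{2 \left(-12 - 2156\right)} + 1989} = - \frac{7429600}{\frac{85 + 15092}{2 \left(-2168\right)} + 1989} = - \frac{7429600}{\frac{1}{2} \left(- \frac{1}{2168}\right) 15177 + 1989} = - \frac{7429600}{- \frac{15177}{4336} + 1989} = - \frac{7429600}{\frac{8609127}{4336}} = \left(-7429600\right) \frac{4336}{8609127} = - \frac{32214745600}{8609127}$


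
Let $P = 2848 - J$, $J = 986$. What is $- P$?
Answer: $-1862$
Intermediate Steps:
$P = 1862$ ($P = 2848 - 986 = 1862$)
$- P = \left(-1\right) 1862 = -1862$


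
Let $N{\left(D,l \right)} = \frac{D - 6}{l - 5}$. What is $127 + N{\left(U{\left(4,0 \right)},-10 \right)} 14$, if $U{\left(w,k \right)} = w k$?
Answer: $\frac{663}{5} \approx 132.6$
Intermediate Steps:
$U{\left(w,k \right)} = k w$
$N{\left(D,l \right)} = \frac{-6 + D}{-5 + l}$
$127 + N{\left(U{\left(4,0 \right)},-10 \right)} 14 = 127 + \frac{-6 + 0 \cdot 4}{-5 - 10} \cdot 14 = 127 + \frac{-6 + 0}{-15} \cdot 14 = 127 + \left(- \frac{1}{15}\right) \left(-6\right) 14 = 127 + \frac{2}{5} \cdot 14 = 127 + \frac{28}{5} = \frac{663}{5}$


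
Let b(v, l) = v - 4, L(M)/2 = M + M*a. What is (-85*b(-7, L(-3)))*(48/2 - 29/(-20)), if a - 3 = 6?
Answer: 95183/4 ≈ 23796.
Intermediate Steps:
a = 9 (a = 3 + 6 = 9)
L(M) = 20*M (L(M) = 2*(M + M*9) = 2*(M + 9*M) = 2*(10*M) = 20*M)
b(v, l) = -4 + v
(-85*b(-7, L(-3)))*(48/2 - 29/(-20)) = (-85*(-4 - 7))*(48/2 - 29/(-20)) = (-85*(-11))*(48*(1/2) - 29*(-1/20)) = 935*(24 + 29/20) = 935*(509/20) = 95183/4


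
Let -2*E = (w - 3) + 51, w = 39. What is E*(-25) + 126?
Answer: 2427/2 ≈ 1213.5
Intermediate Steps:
E = -87/2 (E = -((39 - 3) + 51)/2 = -(36 + 51)/2 = -½*87 = -87/2 ≈ -43.500)
E*(-25) + 126 = -87/2*(-25) + 126 = 2175/2 + 126 = 2427/2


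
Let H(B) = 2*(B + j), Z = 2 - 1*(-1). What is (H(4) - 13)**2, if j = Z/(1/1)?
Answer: 1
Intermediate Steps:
Z = 3 (Z = 2 + 1 = 3)
j = 3 (j = 3/(1/1) = 3/1 = 3*1 = 3)
H(B) = 6 + 2*B (H(B) = 2*(B + 3) = 2*(3 + B) = 6 + 2*B)
(H(4) - 13)**2 = ((6 + 2*4) - 13)**2 = ((6 + 8) - 13)**2 = (14 - 13)**2 = 1**2 = 1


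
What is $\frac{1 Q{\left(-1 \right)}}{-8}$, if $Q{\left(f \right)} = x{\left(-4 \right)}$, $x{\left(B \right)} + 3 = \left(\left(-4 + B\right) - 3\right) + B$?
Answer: $\frac{9}{4} \approx 2.25$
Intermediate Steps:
$x{\left(B \right)} = -10 + 2 B$ ($x{\left(B \right)} = -3 + \left(\left(\left(-4 + B\right) - 3\right) + B\right) = -3 + \left(\left(-7 + B\right) + B\right) = -3 + \left(-7 + 2 B\right) = -10 + 2 B$)
$Q{\left(f \right)} = -18$ ($Q{\left(f \right)} = -10 + 2 \left(-4\right) = -10 - 8 = -18$)
$\frac{1 Q{\left(-1 \right)}}{-8} = \frac{1 \left(-18\right)}{-8} = \left(-18\right) \left(- \frac{1}{8}\right) = \frac{9}{4}$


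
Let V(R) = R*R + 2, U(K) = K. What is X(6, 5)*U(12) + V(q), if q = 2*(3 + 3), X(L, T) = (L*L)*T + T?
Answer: 2366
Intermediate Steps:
X(L, T) = T + T*L**2 (X(L, T) = L**2*T + T = T*L**2 + T = T + T*L**2)
q = 12 (q = 2*6 = 12)
V(R) = 2 + R**2 (V(R) = R**2 + 2 = 2 + R**2)
X(6, 5)*U(12) + V(q) = (5*(1 + 6**2))*12 + (2 + 12**2) = (5*(1 + 36))*12 + (2 + 144) = (5*37)*12 + 146 = 185*12 + 146 = 2220 + 146 = 2366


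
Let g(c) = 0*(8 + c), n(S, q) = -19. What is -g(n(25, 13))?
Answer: 0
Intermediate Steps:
g(c) = 0
-g(n(25, 13)) = -1*0 = 0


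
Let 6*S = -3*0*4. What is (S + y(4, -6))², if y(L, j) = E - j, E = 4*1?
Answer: 100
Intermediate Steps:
E = 4
y(L, j) = 4 - j
S = 0 (S = (-3*0*4)/6 = (0*4)/6 = (⅙)*0 = 0)
(S + y(4, -6))² = (0 + (4 - 1*(-6)))² = (0 + (4 + 6))² = (0 + 10)² = 10² = 100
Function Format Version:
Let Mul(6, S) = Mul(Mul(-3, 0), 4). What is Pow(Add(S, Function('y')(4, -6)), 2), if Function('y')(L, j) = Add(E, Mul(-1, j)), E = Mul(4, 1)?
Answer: 100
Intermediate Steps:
E = 4
Function('y')(L, j) = Add(4, Mul(-1, j))
S = 0 (S = Mul(Rational(1, 6), Mul(Mul(-3, 0), 4)) = Mul(Rational(1, 6), Mul(0, 4)) = Mul(Rational(1, 6), 0) = 0)
Pow(Add(S, Function('y')(4, -6)), 2) = Pow(Add(0, Add(4, Mul(-1, -6))), 2) = Pow(Add(0, Add(4, 6)), 2) = Pow(Add(0, 10), 2) = Pow(10, 2) = 100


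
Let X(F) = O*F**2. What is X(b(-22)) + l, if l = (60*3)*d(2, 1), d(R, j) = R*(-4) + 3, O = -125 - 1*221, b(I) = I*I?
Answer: -81053476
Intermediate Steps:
b(I) = I**2
O = -346 (O = -125 - 221 = -346)
X(F) = -346*F**2
d(R, j) = 3 - 4*R (d(R, j) = -4*R + 3 = 3 - 4*R)
l = -900 (l = (60*3)*(3 - 4*2) = 180*(3 - 8) = 180*(-5) = -900)
X(b(-22)) + l = -346*((-22)**2)**2 - 900 = -346*484**2 - 900 = -346*234256 - 900 = -81052576 - 900 = -81053476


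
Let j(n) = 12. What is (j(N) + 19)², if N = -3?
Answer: 961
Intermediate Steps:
(j(N) + 19)² = (12 + 19)² = 31² = 961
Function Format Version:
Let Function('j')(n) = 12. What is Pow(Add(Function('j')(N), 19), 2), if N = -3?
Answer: 961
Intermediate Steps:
Pow(Add(Function('j')(N), 19), 2) = Pow(Add(12, 19), 2) = Pow(31, 2) = 961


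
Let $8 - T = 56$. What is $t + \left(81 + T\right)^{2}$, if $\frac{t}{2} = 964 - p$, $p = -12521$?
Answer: $28059$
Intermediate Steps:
$T = -48$ ($T = 8 - 56 = -48$)
$t = 26970$ ($t = 2 \left(964 - -12521\right) = 2 \left(964 + 12521\right) = 2 \cdot 13485 = 26970$)
$t + \left(81 + T\right)^{2} = 26970 + \left(81 - 48\right)^{2} = 26970 + 33^{2} = 26970 + 1089 = 28059$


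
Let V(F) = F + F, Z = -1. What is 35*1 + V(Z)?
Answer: 33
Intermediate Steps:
V(F) = 2*F
35*1 + V(Z) = 35*1 + 2*(-1) = 35 - 2 = 33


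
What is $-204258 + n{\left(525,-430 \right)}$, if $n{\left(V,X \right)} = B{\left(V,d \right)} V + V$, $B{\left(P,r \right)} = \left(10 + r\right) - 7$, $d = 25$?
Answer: $-189033$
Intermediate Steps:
$B{\left(P,r \right)} = 3 + r$
$n{\left(V,X \right)} = 29 V$ ($n{\left(V,X \right)} = \left(3 + 25\right) V + V = 28 V + V = 29 V$)
$-204258 + n{\left(525,-430 \right)} = -204258 + 29 \cdot 525 = -204258 + 15225 = -189033$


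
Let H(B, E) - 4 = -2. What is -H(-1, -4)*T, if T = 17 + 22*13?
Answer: -606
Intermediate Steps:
H(B, E) = 2 (H(B, E) = 4 - 2 = 2)
T = 303 (T = 17 + 286 = 303)
-H(-1, -4)*T = -2*303 = -1*606 = -606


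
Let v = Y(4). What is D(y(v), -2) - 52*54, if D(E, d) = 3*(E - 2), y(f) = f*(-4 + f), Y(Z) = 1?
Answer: -2823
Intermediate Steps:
v = 1
D(E, d) = -6 + 3*E (D(E, d) = 3*(-2 + E) = -6 + 3*E)
D(y(v), -2) - 52*54 = (-6 + 3*(1*(-4 + 1))) - 52*54 = (-6 + 3*(1*(-3))) - 2808 = (-6 + 3*(-3)) - 2808 = (-6 - 9) - 2808 = -15 - 2808 = -2823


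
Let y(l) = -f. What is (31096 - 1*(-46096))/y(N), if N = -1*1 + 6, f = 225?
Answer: -77192/225 ≈ -343.08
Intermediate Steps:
N = 5 (N = -1 + 6 = 5)
y(l) = -225 (y(l) = -1*225 = -225)
(31096 - 1*(-46096))/y(N) = (31096 - 1*(-46096))/(-225) = (31096 + 46096)*(-1/225) = 77192*(-1/225) = -77192/225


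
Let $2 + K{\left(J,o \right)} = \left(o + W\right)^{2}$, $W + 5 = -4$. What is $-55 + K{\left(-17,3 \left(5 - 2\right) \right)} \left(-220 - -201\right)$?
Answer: $-17$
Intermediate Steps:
$W = -9$ ($W = -5 - 4 = -9$)
$K{\left(J,o \right)} = -2 + \left(-9 + o\right)^{2}$ ($K{\left(J,o \right)} = -2 + \left(o - 9\right)^{2} = -2 + \left(-9 + o\right)^{2}$)
$-55 + K{\left(-17,3 \left(5 - 2\right) \right)} \left(-220 - -201\right) = -55 + \left(-2 + \left(-9 + 3 \left(5 - 2\right)\right)^{2}\right) \left(-220 - -201\right) = -55 + \left(-2 + \left(-9 + 3 \cdot 3\right)^{2}\right) \left(-220 + 201\right) = -55 + \left(-2 + \left(-9 + 9\right)^{2}\right) \left(-19\right) = -55 + \left(-2 + 0^{2}\right) \left(-19\right) = -55 + \left(-2 + 0\right) \left(-19\right) = -55 - -38 = -55 + 38 = -17$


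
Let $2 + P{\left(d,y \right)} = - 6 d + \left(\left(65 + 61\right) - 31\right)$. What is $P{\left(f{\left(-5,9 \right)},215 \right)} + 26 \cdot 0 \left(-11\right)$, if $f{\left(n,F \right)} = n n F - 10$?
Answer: $-1197$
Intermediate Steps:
$f{\left(n,F \right)} = -10 + F n^{2}$ ($f{\left(n,F \right)} = n^{2} F - 10 = F n^{2} - 10 = -10 + F n^{2}$)
$P{\left(d,y \right)} = 93 - 6 d$ ($P{\left(d,y \right)} = -2 - \left(-95 + 6 d\right) = 93 - 6 d$)
$P{\left(f{\left(-5,9 \right)},215 \right)} + 26 \cdot 0 \left(-11\right) = \left(93 - 6 \left(-10 + 9 \left(-5\right)^{2}\right)\right) + 26 \cdot 0 \left(-11\right) = \left(93 - 6 \left(-10 + 9 \cdot 25\right)\right) + 0 \left(-11\right) = \left(93 - 6 \left(-10 + 225\right)\right) + 0 = \left(93 - 1290\right) + 0 = -1197 + 0 = -1197$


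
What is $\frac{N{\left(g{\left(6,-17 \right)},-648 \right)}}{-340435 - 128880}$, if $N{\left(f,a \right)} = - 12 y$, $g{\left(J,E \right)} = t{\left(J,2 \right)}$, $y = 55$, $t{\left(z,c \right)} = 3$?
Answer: $\frac{12}{8533} \approx 0.0014063$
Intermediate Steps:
$g{\left(J,E \right)} = 3$
$N{\left(f,a \right)} = -660$ ($N{\left(f,a \right)} = \left(-12\right) 55 = -660$)
$\frac{N{\left(g{\left(6,-17 \right)},-648 \right)}}{-340435 - 128880} = - \frac{660}{-340435 - 128880} = - \frac{660}{-469315} = \left(-660\right) \left(- \frac{1}{469315}\right) = \frac{12}{8533}$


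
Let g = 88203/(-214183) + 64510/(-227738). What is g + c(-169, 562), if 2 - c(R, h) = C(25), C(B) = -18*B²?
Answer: 274405870851732/24388804027 ≈ 11251.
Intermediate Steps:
c(R, h) = 11252 (c(R, h) = 2 - (-18)*25² = 2 - (-18)*625 = 2 - 1*(-11250) = 2 + 11250 = 11252)
g = -16952060072/24388804027 (g = 88203*(-1/214183) + 64510*(-1/227738) = -88203/214183 - 32255/113869 = -16952060072/24388804027 ≈ -0.69508)
g + c(-169, 562) = -16952060072/24388804027 + 11252 = 274405870851732/24388804027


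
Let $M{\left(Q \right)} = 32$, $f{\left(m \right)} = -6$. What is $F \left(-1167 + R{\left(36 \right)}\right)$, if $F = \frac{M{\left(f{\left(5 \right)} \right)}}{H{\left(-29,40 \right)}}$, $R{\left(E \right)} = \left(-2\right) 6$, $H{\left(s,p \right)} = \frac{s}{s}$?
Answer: $-37728$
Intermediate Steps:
$H{\left(s,p \right)} = 1$
$R{\left(E \right)} = -12$
$F = 32$ ($F = \frac{32}{1} = 32 \cdot 1 = 32$)
$F \left(-1167 + R{\left(36 \right)}\right) = 32 \left(-1167 - 12\right) = 32 \left(-1179\right) = -37728$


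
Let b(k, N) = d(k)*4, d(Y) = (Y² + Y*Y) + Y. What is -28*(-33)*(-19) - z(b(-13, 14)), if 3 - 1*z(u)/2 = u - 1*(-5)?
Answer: -14952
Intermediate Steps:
d(Y) = Y + 2*Y² (d(Y) = (Y² + Y²) + Y = 2*Y² + Y = Y + 2*Y²)
b(k, N) = 4*k*(1 + 2*k) (b(k, N) = (k*(1 + 2*k))*4 = 4*k*(1 + 2*k))
z(u) = -4 - 2*u (z(u) = 6 - 2*(u - 1*(-5)) = 6 - 2*(u + 5) = 6 - 2*(5 + u) = 6 + (-10 - 2*u) = -4 - 2*u)
-28*(-33)*(-19) - z(b(-13, 14)) = -28*(-33)*(-19) - (-4 - 8*(-13)*(1 + 2*(-13))) = 924*(-19) - (-4 - 8*(-13)*(1 - 26)) = -17556 - (-4 - 8*(-13)*(-25)) = -17556 - (-4 - 2*1300) = -17556 - (-4 - 2600) = -17556 - 1*(-2604) = -17556 + 2604 = -14952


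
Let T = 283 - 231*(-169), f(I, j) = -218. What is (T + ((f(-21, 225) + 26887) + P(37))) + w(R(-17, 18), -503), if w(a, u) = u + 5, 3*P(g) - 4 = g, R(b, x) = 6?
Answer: 196520/3 ≈ 65507.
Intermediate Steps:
P(g) = 4/3 + g/3
w(a, u) = 5 + u
T = 39322 (T = 283 + 39039 = 39322)
(T + ((f(-21, 225) + 26887) + P(37))) + w(R(-17, 18), -503) = (39322 + ((-218 + 26887) + (4/3 + (1/3)*37))) + (5 - 503) = (39322 + (26669 + (4/3 + 37/3))) - 498 = (39322 + (26669 + 41/3)) - 498 = (39322 + 80048/3) - 498 = 198014/3 - 498 = 196520/3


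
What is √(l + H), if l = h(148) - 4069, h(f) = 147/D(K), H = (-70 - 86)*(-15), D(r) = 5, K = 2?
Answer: I*√42490/5 ≈ 41.226*I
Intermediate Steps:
H = 2340 (H = -156*(-15) = 2340)
h(f) = 147/5
l = -20198/5 (l = 147/5 - 4069 = -20198/5 ≈ -4039.6)
√(l + H) = √(-20198/5 + 2340) = √(-8498/5) = I*√42490/5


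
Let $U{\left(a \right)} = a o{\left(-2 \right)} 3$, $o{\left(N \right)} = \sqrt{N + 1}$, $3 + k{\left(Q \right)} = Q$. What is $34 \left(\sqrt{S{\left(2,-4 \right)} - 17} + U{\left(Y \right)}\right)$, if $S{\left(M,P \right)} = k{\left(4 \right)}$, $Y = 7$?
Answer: $850 i \approx 850.0 i$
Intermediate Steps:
$k{\left(Q \right)} = -3 + Q$
$S{\left(M,P \right)} = 1$ ($S{\left(M,P \right)} = -3 + 4 = 1$)
$o{\left(N \right)} = \sqrt{1 + N}$
$U{\left(a \right)} = 3 i a$ ($U{\left(a \right)} = a \sqrt{1 - 2} \cdot 3 = a \sqrt{-1} \cdot 3 = a i 3 = i a 3 = 3 i a$)
$34 \left(\sqrt{S{\left(2,-4 \right)} - 17} + U{\left(Y \right)}\right) = 34 \left(\sqrt{1 - 17} + 3 i 7\right) = 34 \left(\sqrt{-16} + 21 i\right) = 34 \left(4 i + 21 i\right) = 34 \cdot 25 i = 850 i$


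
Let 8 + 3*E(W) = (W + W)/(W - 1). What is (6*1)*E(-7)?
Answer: -25/2 ≈ -12.500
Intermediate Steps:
E(W) = -8/3 + 2*W/(3*(-1 + W)) (E(W) = -8/3 + ((W + W)/(W - 1))/3 = -8/3 + ((2*W)/(-1 + W))/3 = -8/3 + (2*W/(-1 + W))/3 = -8/3 + 2*W/(3*(-1 + W)))
(6*1)*E(-7) = (6*1)*(2*(4 - 3*(-7))/(3*(-1 - 7))) = 6*((⅔)*(4 + 21)/(-8)) = 6*((⅔)*(-⅛)*25) = 6*(-25/12) = -25/2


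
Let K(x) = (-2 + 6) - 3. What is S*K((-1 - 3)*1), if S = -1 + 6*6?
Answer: 35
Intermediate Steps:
K(x) = 1 (K(x) = 4 - 3 = 1)
S = 35 (S = -1 + 36 = 35)
S*K((-1 - 3)*1) = 35*1 = 35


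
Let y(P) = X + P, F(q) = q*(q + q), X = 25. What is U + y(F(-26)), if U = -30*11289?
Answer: -337293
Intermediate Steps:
F(q) = 2*q² (F(q) = q*(2*q) = 2*q²)
U = -338670
y(P) = 25 + P
U + y(F(-26)) = -338670 + (25 + 2*(-26)²) = -338670 + (25 + 2*676) = -338670 + (25 + 1352) = -338670 + 1377 = -337293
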